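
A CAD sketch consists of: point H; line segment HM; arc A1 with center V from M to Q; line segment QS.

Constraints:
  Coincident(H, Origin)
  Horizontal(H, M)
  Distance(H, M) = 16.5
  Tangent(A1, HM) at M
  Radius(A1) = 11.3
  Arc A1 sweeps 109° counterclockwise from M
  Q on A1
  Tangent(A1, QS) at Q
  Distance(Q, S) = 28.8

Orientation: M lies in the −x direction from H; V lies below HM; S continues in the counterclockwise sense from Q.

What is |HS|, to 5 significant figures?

45.813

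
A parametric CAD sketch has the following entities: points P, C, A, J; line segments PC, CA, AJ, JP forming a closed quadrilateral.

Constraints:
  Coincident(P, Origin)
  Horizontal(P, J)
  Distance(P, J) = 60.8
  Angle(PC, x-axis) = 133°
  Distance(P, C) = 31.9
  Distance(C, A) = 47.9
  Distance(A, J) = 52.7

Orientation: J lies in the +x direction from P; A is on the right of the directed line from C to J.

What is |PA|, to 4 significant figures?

16.06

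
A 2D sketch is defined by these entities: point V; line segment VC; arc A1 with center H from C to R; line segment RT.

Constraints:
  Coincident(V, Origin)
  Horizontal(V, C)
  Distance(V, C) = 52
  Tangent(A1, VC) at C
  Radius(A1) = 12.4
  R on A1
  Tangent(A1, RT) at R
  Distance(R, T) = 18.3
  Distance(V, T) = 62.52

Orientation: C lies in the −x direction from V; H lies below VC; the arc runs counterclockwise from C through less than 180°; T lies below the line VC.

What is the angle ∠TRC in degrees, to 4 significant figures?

118.1°

Checks: ∠(HC, CV) = 90.00° ✓; |HC| = 12.40 ✓; |HR| = 12.40 ✓; ∠(HR, RT) = 90.00° ✓; |RT| = 18.30 ✓; |VT| = 62.52 ✓.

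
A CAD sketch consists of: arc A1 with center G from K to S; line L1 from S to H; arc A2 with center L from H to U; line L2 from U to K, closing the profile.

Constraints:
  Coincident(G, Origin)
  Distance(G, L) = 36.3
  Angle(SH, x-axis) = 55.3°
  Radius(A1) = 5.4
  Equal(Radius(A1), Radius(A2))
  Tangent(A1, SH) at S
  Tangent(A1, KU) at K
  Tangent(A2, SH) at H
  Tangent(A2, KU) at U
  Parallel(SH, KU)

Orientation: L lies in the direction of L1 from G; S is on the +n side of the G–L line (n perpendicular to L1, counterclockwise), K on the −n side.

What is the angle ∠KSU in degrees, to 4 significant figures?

73.43°

The slot axis is L1's direction at 55.3°, so u = (cos 55.3°, sin 55.3°) = (0.5693, 0.8221) and n = (−sin 55.3°, cos 55.3°) = (-0.8221, 0.5693). G is at the origin and L lies 36.3 along u from G, so L = 36.3·u = (20.66, 29.84). Tangency of A1 to both parallel lines with radius 5.4 puts S and K at G ± 5.4·n: S = (-4.440, 3.074), K = (4.440, -3.074). Equal radii place H and U the same way about L: H = L + 5.4·n = (16.23, 32.92), U = L − 5.4·n = (25.10, 26.77). Then cos ∠KSU = SK·SU / (|SK||SU|), giving 73.43°.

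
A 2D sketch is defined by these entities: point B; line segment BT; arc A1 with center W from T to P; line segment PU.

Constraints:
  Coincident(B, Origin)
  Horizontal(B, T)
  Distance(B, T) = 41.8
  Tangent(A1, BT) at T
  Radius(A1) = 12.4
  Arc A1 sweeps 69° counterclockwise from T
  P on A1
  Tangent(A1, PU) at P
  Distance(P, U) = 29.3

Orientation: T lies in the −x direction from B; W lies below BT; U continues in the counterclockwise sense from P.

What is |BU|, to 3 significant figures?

73.0

B is at the origin; BT is horizontal with |BT| = 41.8 and T on the −x side, so T = (-41.8, 0.00). Since A1 is tangent to BT there, WT ⟂ BT, so W = T + (0, -12.4) = (-41.8, -12.4). On A1, T sits at bearing 90° from W; a 69° counterclockwise sweep puts P at bearing 159°, so P = W + 12.4·(cos 159°, sin 159°) = (-53.4, -7.96). The tangent condition forces WP to be normal to PU, so PU runs along (−sin 159°, cos 159°); with |PU| = 29.3, U = (-63.9, -35.3). Then |BU| = |U − B| = 73.0.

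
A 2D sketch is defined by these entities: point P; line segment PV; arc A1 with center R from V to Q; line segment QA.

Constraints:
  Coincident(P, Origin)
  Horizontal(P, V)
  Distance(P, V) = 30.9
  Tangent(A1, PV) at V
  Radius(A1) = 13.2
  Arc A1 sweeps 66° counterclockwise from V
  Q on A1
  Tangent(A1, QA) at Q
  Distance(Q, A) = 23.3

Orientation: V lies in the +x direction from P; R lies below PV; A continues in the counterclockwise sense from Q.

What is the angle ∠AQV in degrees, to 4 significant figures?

147.0°

P is at the origin; PV is horizontal with |PV| = 30.9 and V on the +x side, so V = (30.90, 0.000). The tangent condition forces RV to be normal to PV, so R = V + (0, -13.2) = (30.90, -13.20). On A1, V sits at bearing 90° from R; a 66° counterclockwise sweep puts Q at bearing 156°, so Q = R + 13.2·(cos 156°, sin 156°) = (18.84, -7.831). Tangency of A1 to QA means the radius RQ is perpendicular to QA, so QA runs along (−sin 156°, cos 156°); with |QA| = 23.3, A = (9.364, -29.12). Then cos ∠AQV = QA·QV / (|QA||QV|), giving 147.0°.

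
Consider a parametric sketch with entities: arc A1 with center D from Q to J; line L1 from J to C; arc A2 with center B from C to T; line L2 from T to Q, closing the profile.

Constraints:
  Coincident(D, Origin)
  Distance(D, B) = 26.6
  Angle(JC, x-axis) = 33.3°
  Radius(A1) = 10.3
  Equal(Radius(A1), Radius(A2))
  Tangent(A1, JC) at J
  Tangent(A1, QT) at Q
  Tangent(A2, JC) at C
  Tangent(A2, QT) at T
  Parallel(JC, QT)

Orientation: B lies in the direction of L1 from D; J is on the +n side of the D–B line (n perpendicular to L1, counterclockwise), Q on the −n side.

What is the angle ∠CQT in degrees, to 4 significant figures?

37.76°

Tangency of A1 to both parallel lines with radius 10.3 puts J and Q at D ± 10.3·n: J = (-5.655, 8.609), Q = (5.655, -8.609). Equal radii place C and T the same way about B: C = B + 10.3·n = (16.58, 23.21), T = B − 10.3·n = (27.89, 5.995). Then cos ∠CQT = QC·QT / (|QC||QT|), giving 37.76°.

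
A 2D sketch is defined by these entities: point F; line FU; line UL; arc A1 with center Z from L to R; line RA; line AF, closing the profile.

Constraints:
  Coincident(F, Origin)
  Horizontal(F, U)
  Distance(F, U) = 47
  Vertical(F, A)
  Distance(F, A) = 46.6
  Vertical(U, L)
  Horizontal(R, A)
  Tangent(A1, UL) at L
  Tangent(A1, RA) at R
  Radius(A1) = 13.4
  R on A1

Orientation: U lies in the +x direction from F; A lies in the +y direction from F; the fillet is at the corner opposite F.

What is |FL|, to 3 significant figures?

57.5

The virtual corner opposite F is at (47.0, 46.6). Since A1 is tangent to UL there, ZL ⟂ UL and tangency of A1 to RA means the radius ZR is perpendicular to RA, with radius 13.4, so the center Z sits 13.4 in from both sides at Z = (33.6, 33.2). That places the tangent points at L = (47.0, 33.2) on UL and R = (33.6, 46.6) on RA. Then |FL| = |L − F| = 57.5.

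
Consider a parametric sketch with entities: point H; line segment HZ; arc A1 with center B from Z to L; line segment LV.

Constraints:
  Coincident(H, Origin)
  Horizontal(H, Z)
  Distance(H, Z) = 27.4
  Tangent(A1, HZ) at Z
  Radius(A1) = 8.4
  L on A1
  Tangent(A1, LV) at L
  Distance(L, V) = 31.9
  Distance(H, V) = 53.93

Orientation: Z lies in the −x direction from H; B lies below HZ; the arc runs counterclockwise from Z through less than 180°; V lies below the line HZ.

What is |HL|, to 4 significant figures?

36.77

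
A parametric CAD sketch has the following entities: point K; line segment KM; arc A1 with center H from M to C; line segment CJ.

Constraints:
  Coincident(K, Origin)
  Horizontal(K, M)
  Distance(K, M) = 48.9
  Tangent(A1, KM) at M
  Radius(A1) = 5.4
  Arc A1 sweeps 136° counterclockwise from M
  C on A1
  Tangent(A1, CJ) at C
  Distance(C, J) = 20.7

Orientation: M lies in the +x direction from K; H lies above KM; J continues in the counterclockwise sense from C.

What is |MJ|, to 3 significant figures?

26.2

K is at the origin; KM is horizontal with |KM| = 48.9 and M on the +x side, so M = (48.9, 0.00). Tangency of A1 to KM means the radius HM is perpendicular to KM, so H = M + (0, 5.4) = (48.9, 5.40). On A1, M sits at bearing -90° from H; a 136° counterclockwise sweep puts C at bearing 46°, so C = H + 5.4·(cos 46°, sin 46°) = (52.7, 9.28). Since A1 is tangent to CJ there, HC ⟂ CJ, so CJ runs along (−sin 46°, cos 46°); with |CJ| = 20.7, J = (37.8, 23.7). Then |MJ| = |J − M| = 26.2.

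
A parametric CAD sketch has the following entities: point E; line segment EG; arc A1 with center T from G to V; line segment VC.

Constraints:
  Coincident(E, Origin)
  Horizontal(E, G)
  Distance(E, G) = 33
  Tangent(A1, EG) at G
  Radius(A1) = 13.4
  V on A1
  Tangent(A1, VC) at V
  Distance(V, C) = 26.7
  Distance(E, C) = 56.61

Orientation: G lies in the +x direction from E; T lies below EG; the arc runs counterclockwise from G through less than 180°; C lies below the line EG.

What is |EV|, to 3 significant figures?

30.2

E is at the origin; EG is horizontal with |EG| = 33.0 and G on the +x side, so G = (33.0, 0.00). The tangent condition forces TG to be normal to EG, so T = G + (0, -13.4) = (33.0, -13.4). Since TV ⟂ VC (tangency), |TC| = √(13.4² + 26.7²) = 29.9 regardless of where V sits on A1. So C lies on both circle(E, 56.61) and circle(T, 29.9); the below-EG intersection is C = (36.8, -43.0). V is the foot of the tangent from C: V = (21.9, -20.9).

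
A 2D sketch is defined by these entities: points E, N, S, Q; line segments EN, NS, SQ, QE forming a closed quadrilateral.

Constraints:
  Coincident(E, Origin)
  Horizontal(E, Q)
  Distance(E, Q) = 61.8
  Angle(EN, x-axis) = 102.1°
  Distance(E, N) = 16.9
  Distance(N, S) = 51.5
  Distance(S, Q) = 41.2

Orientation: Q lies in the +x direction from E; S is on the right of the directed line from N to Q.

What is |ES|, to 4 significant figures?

37.07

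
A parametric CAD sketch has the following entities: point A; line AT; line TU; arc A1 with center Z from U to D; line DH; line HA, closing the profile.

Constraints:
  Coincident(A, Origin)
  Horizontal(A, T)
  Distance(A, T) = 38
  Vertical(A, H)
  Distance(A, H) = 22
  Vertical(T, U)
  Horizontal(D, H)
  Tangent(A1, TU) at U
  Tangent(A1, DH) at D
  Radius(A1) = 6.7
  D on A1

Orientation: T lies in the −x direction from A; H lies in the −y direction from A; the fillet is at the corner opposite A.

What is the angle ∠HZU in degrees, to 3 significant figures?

168°

The virtual corner opposite A is at (-38.0, -22.0). The tangent condition forces ZU to be normal to TU and the tangent condition forces ZD to be normal to DH, with radius 6.7, so the center Z sits 6.7 in from both sides at Z = (-31.3, -15.3). That places the tangent points at U = (-38.0, -15.3) on TU and D = (-31.3, -22.0) on DH. Then cos ∠HZU = ZH·ZU / (|ZH||ZU|), giving 168°.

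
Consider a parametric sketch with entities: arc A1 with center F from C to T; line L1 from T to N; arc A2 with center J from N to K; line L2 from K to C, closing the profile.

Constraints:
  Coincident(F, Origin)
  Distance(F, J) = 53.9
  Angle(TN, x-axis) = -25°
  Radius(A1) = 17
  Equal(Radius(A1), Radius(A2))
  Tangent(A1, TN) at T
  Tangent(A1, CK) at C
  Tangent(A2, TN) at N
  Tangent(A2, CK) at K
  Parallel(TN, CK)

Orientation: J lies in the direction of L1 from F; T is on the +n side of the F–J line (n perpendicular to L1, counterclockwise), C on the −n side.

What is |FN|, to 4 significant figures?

56.52

The slot axis is L1's direction at -25.0°, so u = (cos -25.0°, sin -25.0°) = (0.9063, -0.4226) and n = (−sin -25.0°, cos -25.0°) = (0.4226, 0.9063). F is at the origin and J lies 53.9 along u from F, so J = 53.9·u = (48.85, -22.78). Tangency of A1 to both parallel lines with radius 17.0 puts T and C at F ± 17.0·n: T = (7.185, 15.41), C = (-7.185, -15.41). Equal radii place N and K the same way about J: N = J + 17.0·n = (56.03, -7.372), K = J − 17.0·n = (41.67, -38.19). Then |FN| = |N − F| = 56.52.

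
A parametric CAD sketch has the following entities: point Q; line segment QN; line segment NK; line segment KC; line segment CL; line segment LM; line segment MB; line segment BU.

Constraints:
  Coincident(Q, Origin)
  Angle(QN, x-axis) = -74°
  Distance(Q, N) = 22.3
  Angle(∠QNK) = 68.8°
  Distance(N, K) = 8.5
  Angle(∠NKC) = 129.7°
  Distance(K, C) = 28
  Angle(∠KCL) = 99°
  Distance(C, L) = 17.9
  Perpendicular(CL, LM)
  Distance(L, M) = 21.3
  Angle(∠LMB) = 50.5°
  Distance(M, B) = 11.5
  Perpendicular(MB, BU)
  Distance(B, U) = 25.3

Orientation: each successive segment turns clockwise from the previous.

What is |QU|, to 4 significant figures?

24.01

Q is at the origin; QN runs at -74.0° with length 22.3, so N = (6.147, -21.44). ∠QNK = 68.8° gives NK at 174.8° from the x-axis; with |NK| = 8.5, K = (-2.318, -20.67). ∠NKC = 129.7° gives KC at 124.5° from the x-axis; with |KC| = 28.0, C = (-18.18, 2.410). ∠KCL = 99.0° gives CL at 43.50° from the x-axis; with |CL| = 17.9, L = (-5.193, 14.73). The perpendicularity gives LM at right angles to CL, so LM runs at -46.50°; with |LM| = 21.3, M = (9.468, -0.7192). ∠LMB = 50.5° gives MB at -176.0° from the x-axis; with |MB| = 11.5, B = (-2.004, -1.521). The perpendicularity gives BU at right angles to MB, so BU runs at 94.00°; with |BU| = 25.3, U = (-3.768, 23.72). Then |QU| = |U − Q| = 24.01.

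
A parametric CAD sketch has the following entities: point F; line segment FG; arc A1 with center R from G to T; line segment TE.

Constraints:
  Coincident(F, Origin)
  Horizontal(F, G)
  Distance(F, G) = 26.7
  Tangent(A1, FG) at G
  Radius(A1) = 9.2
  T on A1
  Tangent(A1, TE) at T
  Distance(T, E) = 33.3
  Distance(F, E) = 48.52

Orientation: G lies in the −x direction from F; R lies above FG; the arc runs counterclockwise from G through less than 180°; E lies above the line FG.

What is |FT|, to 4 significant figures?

20.39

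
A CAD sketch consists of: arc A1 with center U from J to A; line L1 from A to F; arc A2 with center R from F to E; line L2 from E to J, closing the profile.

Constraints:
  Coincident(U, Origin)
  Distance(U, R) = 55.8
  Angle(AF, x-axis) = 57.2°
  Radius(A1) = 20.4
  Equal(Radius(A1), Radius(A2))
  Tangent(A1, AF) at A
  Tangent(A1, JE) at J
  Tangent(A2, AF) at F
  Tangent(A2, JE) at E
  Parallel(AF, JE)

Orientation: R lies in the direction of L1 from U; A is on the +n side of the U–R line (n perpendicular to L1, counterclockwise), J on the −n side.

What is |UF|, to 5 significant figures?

59.412

Tangency of A1 to both parallel lines with radius 20.4 puts A and J at U ± 20.4·n: A = (-17.148, 11.051), J = (17.148, -11.051). Equal radii place F and E the same way about R: F = R + 20.4·n = (13.080, 57.954), E = R − 20.4·n = (47.375, 35.853). Then |UF| = |F − U| = 59.412.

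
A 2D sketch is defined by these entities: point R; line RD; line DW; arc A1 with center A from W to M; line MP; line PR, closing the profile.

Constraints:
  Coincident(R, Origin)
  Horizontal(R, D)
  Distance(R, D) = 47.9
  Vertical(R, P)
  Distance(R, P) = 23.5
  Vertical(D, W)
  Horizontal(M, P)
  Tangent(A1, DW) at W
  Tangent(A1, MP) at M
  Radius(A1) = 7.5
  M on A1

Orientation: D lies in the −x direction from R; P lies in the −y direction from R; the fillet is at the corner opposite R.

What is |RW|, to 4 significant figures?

50.50

The virtual corner opposite R is at (-47.90, -23.50). A1 meets DW tangentially, so AW is at right angles to DW and A1 meets MP tangentially, so AM is at right angles to MP, with radius 7.5, so the center A sits 7.5 in from both sides at A = (-40.40, -16.00). That places the tangent points at W = (-47.90, -16.00) on DW and M = (-40.40, -23.50) on MP. Then |RW| = |W − R| = 50.50.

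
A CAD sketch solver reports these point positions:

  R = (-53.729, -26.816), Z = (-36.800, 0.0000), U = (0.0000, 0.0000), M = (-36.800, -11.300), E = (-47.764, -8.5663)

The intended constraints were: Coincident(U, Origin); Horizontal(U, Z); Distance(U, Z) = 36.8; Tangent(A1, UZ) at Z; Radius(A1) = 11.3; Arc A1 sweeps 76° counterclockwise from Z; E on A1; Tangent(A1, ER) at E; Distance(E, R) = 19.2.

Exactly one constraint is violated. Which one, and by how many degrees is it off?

Tangent(A1, ER) at E — off by 4.10°.

U = (0.00, 0.00) ✓; U.y = 0.00, Z.y = 0.00 ✓; |UZ| = 36.80 ✓; ∠(MZ, ZU) = 90.00° ✓; |MZ| = 11.30 ✓; bearing(M→E) − bearing(M→Z) = 76.00° ✓; |ME| = 11.30 ✓; ∠(ME, ER) = 94.10° ✗; |ER| = 19.20 ✓.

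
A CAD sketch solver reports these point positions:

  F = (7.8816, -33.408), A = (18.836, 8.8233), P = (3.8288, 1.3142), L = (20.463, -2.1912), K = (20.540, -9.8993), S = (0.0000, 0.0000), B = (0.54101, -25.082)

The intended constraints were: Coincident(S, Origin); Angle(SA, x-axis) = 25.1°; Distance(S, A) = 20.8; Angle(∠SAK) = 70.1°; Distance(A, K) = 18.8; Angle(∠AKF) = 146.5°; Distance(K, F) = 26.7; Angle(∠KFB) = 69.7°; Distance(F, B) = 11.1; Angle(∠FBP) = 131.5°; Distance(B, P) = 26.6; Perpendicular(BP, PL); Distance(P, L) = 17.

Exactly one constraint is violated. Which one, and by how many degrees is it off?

Perpendicular(BP, PL) — off by 4.80°.

S = (0.00, 0.00) ✓; SA at 25.10° ✓; |SA| = 20.80 ✓; ∠SAK = 70.10° ✓; |AK| = 18.80 ✓; ∠AKF = 146.5° ✓; |KF| = 26.70 ✓; ∠KFB = 69.70° ✓; |FB| = 11.10 ✓; ∠FBP = 131.5° ✓; |BP| = 26.60 ✓; ∠(BP, PL) = 94.80° ✗; |PL| = 17.00 ✓.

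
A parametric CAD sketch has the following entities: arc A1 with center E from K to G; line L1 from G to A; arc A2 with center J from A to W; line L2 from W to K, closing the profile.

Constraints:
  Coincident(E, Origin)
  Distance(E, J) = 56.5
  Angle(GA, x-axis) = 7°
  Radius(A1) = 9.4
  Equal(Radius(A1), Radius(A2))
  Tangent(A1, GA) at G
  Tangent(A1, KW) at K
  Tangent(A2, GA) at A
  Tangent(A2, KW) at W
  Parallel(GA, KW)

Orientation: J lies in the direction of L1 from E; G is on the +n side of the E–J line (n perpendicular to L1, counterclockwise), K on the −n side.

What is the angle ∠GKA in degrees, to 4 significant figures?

71.60°

The slot axis is L1's direction at 7.0°, so u = (cos 7.0°, sin 7.0°) = (0.9925, 0.1219) and n = (−sin 7.0°, cos 7.0°) = (-0.1219, 0.9925). E is at the origin and J lies 56.5 along u from E, so J = 56.5·u = (56.08, 6.886). Tangency of A1 to both parallel lines with radius 9.4 puts G and K at E ± 9.4·n: G = (-1.146, 9.330), K = (1.146, -9.330). Equal radii place A and W the same way about J: A = J + 9.4·n = (54.93, 16.22), W = J − 9.4·n = (57.22, -2.444). Then cos ∠GKA = KG·KA / (|KG||KA|), giving 71.60°.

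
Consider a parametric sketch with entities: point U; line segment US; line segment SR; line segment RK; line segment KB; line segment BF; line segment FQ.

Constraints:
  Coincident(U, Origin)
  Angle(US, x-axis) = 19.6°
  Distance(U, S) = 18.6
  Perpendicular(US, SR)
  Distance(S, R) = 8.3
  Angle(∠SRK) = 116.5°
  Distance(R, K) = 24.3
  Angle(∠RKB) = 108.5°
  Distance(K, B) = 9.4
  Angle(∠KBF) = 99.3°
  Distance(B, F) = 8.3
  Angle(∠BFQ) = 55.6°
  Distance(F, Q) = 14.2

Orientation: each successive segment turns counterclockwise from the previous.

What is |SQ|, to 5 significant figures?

26.747

∠KBF = 99.3° gives BF at -34.700° from the x-axis; with |BF| = 8.3, F = (-6.5942, 3.7614). ∠BFQ = 55.6° gives FQ at 89.700° from the x-axis; with |FQ| = 14.2, Q = (-6.5198, 17.961). Then |SQ| = |Q − S| = 26.747.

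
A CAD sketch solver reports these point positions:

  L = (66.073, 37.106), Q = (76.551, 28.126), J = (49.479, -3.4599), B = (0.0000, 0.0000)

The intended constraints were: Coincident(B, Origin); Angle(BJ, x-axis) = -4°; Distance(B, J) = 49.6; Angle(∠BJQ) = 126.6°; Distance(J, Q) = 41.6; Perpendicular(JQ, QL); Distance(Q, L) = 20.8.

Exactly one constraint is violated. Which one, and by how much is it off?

Distance(Q, L) = 20.8 — off by 7.00.

B = (0.00, 0.00) ✓; BJ at -4.000° ✓; |BJ| = 49.60 ✓; ∠BJQ = 126.6° ✓; |JQ| = 41.60 ✓; ∠(JQ, QL) = 90.00° ✓; |QL| = 13.80 ✗.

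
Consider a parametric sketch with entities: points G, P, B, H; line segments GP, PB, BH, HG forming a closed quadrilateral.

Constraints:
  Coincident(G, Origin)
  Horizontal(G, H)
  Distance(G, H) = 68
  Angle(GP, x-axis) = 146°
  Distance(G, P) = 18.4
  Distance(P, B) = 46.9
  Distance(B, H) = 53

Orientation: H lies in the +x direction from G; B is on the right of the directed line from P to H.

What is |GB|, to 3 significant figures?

28.8

G is at the origin; G and H share the same y with |GH| = 68.0 and H in +x, so H = (68.0, 0). GP runs at 146.0° with |GP| = 18.4, so P = (-15.3, 10.3). B is determined by |PB| = 46.9 and |BH| = 53.0 together: it lies at the intersection of circle(P, 46.9) and circle(H, 53.0). With |PH| = 83.9, the foot of the radical line on PH is 38.3 from P and the perpendicular offset is √(46.9² − 38.3²) = 27.1. Taking the right-of-PH solution: B = (19.5, -21.3).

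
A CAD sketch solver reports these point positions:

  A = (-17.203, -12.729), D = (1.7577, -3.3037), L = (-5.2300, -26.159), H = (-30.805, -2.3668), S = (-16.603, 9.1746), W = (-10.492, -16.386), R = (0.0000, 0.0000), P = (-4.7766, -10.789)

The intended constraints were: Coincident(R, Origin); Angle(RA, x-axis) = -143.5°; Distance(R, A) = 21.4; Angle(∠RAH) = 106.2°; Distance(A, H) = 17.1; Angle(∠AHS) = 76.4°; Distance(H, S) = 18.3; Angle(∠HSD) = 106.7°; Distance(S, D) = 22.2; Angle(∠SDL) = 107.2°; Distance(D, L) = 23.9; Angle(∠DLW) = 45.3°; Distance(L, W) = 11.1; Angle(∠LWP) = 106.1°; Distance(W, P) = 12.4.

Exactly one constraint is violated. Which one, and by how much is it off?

Distance(W, P) = 12.4 — off by 4.40.

R = (0.00, 0.00) ✓; RA at -143.5° ✓; |RA| = 21.40 ✓; ∠RAH = 106.2° ✓; |AH| = 17.10 ✓; ∠AHS = 76.40° ✓; |HS| = 18.30 ✓; ∠HSD = 106.7° ✓; |SD| = 22.20 ✓; ∠SDL = 107.2° ✓; |DL| = 23.90 ✓; ∠DLW = 45.30° ✓; |LW| = 11.10 ✓; ∠LWP = 106.1° ✓; |WP| = 8.000 ✗.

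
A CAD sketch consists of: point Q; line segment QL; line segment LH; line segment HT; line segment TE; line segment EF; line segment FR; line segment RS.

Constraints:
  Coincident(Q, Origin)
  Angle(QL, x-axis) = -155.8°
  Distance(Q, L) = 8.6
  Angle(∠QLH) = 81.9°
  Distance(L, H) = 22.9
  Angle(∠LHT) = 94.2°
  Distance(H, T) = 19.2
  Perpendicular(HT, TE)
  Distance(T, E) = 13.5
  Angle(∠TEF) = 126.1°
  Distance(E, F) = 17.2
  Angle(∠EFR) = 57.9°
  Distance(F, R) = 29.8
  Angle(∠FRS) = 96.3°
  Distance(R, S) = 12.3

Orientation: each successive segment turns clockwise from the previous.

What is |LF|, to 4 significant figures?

7.025

The perpendicularity gives TE at right angles to HT, so TE runs at -69.70°; with |TE| = 13.5, E = (8.496, 12.48). ∠TEF = 126.1° gives EF at -123.6° from the x-axis; with |EF| = 17.2, F = (-1.022, -1.850). Then |LF| = |F − L| = 7.025.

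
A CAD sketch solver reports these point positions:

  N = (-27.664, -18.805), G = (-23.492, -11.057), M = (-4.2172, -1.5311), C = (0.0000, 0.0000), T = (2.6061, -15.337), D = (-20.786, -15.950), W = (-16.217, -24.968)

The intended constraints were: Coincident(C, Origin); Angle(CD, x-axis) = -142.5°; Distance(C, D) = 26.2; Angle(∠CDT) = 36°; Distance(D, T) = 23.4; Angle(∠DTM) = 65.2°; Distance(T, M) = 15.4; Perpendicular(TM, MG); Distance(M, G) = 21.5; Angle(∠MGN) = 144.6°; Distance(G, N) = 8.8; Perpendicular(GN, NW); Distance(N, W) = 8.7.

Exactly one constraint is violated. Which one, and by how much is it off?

Distance(N, W) = 8.7 — off by 4.30.

C = (0.00, 0.00) ✓; CD at -142.5° ✓; |CD| = 26.20 ✓; ∠CDT = 36.00° ✓; |DT| = 23.40 ✓; ∠DTM = 65.20° ✓; |TM| = 15.40 ✓; ∠(TM, MG) = 90.00° ✓; |MG| = 21.50 ✓; ∠MGN = 144.6° ✓; |GN| = 8.800 ✓; ∠(GN, NW) = 90.00° ✓; |NW| = 13.00 ✗.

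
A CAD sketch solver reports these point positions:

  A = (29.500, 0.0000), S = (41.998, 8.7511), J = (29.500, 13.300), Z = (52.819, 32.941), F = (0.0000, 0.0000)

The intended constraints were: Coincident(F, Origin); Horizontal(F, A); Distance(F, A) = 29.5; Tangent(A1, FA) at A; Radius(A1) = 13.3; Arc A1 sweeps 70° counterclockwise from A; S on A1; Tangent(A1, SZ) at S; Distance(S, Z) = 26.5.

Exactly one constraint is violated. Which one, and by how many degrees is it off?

Tangent(A1, SZ) at S — off by 4.10°.

F = (0.00, 0.00) ✓; F.y = 0.00, A.y = 0.00 ✓; |FA| = 29.50 ✓; ∠(JA, AF) = 90.00° ✓; |JA| = 13.30 ✓; bearing(J→S) − bearing(J→A) = 70.00° ✓; |JS| = 13.30 ✓; ∠(JS, SZ) = 94.10° ✗; |SZ| = 26.50 ✓.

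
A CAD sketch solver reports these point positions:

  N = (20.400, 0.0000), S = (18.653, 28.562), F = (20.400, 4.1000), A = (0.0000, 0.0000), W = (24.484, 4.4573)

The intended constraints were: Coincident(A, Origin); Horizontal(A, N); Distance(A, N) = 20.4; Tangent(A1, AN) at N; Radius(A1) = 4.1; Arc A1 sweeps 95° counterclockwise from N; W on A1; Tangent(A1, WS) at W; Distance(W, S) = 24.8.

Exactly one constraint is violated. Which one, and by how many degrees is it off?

Tangent(A1, WS) at W — off by 8.60°.

A = (0.00, 0.00) ✓; A.y = 0.00, N.y = 0.00 ✓; |AN| = 20.40 ✓; ∠(FN, NA) = 90.00° ✓; |FN| = 4.100 ✓; bearing(F→W) − bearing(F→N) = 95.00° ✓; |FW| = 4.100 ✓; ∠(FW, WS) = 81.40° ✗; |WS| = 24.80 ✓.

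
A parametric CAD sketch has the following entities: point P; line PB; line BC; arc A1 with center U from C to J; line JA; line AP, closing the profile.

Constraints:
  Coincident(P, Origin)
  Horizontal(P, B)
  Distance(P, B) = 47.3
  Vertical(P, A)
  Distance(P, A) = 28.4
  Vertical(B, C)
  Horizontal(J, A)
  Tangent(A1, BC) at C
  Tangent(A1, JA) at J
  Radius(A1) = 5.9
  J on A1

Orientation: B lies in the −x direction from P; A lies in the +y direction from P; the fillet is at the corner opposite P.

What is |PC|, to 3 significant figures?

52.4

The virtual corner opposite P is at (-47.3, 28.4). A1 meets BC tangentially, so UC is at right angles to BC and since A1 is tangent to JA there, UJ ⟂ JA, with radius 5.9, so the center U sits 5.9 in from both sides at U = (-41.4, 22.5). That places the tangent points at C = (-47.3, 22.5) on BC and J = (-41.4, 28.4) on JA. Then |PC| = |C − P| = 52.4.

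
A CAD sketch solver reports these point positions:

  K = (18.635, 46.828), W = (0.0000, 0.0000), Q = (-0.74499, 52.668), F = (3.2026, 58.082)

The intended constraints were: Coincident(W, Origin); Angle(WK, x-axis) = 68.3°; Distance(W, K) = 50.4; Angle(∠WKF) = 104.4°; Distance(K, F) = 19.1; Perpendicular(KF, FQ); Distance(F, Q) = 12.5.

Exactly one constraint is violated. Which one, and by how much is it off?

Distance(F, Q) = 12.5 — off by 5.80.

W = (0.00, 0.00) ✓; WK at 68.30° ✓; |WK| = 50.40 ✓; ∠WKF = 104.4° ✓; |KF| = 19.10 ✓; ∠(KF, FQ) = 90.00° ✓; |FQ| = 6.700 ✗.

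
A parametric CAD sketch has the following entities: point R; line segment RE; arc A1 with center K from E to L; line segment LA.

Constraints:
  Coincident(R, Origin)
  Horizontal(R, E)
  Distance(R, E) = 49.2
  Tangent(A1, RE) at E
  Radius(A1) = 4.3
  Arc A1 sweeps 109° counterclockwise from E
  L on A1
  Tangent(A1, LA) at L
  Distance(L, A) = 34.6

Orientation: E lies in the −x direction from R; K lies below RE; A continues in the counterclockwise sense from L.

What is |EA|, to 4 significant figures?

39.08

R is at the origin; R and E share the same y with |RE| = 49.2 and E on the −x side, so E = (-49.20, 0.000). The tangent condition forces KE to be normal to RE, so K = E + (0, -4.3) = (-49.20, -4.300). On A1, E sits at bearing 90° from K; a 109° counterclockwise sweep puts L at bearing 199°, so L = K + 4.3·(cos 199°, sin 199°) = (-53.27, -5.700). A1 meets LA tangentially, so KL is at right angles to LA, so LA runs along (−sin 199°, cos 199°); with |LA| = 34.6, A = (-42.00, -38.41). Then |EA| = |A − E| = 39.08.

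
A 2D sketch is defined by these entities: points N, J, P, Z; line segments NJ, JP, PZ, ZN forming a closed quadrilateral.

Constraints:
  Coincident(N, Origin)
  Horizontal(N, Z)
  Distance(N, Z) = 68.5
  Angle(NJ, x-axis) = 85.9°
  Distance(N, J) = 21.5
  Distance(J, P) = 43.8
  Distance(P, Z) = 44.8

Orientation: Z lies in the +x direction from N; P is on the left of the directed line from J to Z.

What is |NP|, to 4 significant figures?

56.18

Checks: |JP| = 43.80 ✓; |PZ| = 44.80 ✓.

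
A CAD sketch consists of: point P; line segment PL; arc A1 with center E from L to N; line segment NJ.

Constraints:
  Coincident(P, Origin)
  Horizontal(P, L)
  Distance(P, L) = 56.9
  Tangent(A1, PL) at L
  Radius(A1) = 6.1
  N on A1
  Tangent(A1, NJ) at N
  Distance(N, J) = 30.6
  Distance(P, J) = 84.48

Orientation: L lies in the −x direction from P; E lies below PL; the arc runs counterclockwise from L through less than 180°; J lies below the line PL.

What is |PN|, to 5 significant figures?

61.847

Checks: |EN| = 6.100 ✓; ∠(EN, NJ) = 90.00° ✓; |NJ| = 30.60 ✓; |PJ| = 84.48 ✓.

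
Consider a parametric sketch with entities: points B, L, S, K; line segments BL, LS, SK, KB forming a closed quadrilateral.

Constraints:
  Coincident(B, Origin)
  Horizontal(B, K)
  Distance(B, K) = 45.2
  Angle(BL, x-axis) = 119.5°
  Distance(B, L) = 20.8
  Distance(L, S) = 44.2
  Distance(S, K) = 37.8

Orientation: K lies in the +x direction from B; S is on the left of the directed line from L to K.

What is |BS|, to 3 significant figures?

46.4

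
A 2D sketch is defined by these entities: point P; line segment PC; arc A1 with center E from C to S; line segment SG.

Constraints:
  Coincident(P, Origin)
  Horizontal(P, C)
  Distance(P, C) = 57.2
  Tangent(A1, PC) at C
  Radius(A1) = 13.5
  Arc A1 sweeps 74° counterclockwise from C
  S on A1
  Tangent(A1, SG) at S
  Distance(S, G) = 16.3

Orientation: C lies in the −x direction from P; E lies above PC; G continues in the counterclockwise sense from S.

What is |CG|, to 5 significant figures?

30.867

P is at the origin; P and C share the same y with |PC| = 57.2 and C on the −x side, so C = (-57.200, 0.0000). Since A1 is tangent to PC there, EC ⟂ PC, so E = C + (0, 13.5) = (-57.200, 13.500). On A1, C sits at bearing -90° from E; a 74° counterclockwise sweep puts S at bearing -16°, so S = E + 13.5·(cos -16°, sin -16°) = (-44.223, 9.7789). A1 meets SG tangentially, so ES is at right angles to SG, so SG runs along (−sin -16°, cos -16°); with |SG| = 16.3, G = (-39.730, 25.447). Then |CG| = |G − C| = 30.867.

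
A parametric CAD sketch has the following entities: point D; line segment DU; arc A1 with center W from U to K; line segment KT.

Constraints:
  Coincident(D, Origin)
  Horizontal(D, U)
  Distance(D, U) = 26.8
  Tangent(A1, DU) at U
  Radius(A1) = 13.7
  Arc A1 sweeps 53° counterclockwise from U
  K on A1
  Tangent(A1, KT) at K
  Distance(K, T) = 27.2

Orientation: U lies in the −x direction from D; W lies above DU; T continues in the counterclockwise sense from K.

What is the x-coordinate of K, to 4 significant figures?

-15.86

D is at the origin; DU is horizontal with |DU| = 26.8 and U on the −x side, so U = (-26.80, 0.000). Tangency of A1 to DU means the radius WU is perpendicular to DU, so W = U + (0, 13.7) = (-26.80, 13.70). On A1, U sits at bearing -90° from W; a 53° counterclockwise sweep puts K at bearing -37°, so K = W + 13.7·(cos -37°, sin -37°) = (-15.86, 5.455). So K.x = -15.86.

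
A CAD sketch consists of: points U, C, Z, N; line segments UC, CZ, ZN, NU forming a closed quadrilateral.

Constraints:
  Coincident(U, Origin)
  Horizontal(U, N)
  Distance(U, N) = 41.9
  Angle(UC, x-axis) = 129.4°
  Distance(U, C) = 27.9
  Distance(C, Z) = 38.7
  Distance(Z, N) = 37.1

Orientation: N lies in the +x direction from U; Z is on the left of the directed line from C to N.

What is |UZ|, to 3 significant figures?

36.1

U is at the origin; U and N share the same y with |UN| = 41.9 and N in +x, so N = (41.9, 0). UC runs at 129.4° with |UC| = 27.9, so C = (-17.7, 21.6). Z is determined by |CZ| = 38.7 and |ZN| = 37.1 together: it lies at the intersection of circle(C, 38.7) and circle(N, 37.1). With |CN| = 63.4, the foot of the radical line on CN is 32.7 from C and the perpendicular offset is √(38.7² − 32.7²) = 20.8. Taking the left-of-CN solution: Z = (20.1, 30.0).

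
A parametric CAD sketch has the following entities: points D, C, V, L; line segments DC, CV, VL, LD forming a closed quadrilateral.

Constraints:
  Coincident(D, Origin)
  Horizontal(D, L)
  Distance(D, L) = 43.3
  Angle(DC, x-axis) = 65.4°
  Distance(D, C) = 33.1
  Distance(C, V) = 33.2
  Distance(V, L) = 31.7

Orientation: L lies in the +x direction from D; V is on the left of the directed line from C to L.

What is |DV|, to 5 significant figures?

56.532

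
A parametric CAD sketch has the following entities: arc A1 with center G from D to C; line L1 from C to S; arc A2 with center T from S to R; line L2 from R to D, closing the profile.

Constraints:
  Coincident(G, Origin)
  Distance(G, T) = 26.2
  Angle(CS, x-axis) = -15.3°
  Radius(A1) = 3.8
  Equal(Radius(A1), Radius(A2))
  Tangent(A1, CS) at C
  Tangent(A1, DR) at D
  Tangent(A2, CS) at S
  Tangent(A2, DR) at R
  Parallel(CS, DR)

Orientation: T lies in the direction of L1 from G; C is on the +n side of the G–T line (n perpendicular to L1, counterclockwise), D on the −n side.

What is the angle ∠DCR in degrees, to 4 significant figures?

73.82°

The slot axis is L1's direction at -15.3°, so u = (cos -15.3°, sin -15.3°) = (0.9646, -0.2639) and n = (−sin -15.3°, cos -15.3°) = (0.2639, 0.9646). G is at the origin and T lies 26.2 along u from G, so T = 26.2·u = (25.27, -6.913). Tangency of A1 to both parallel lines with radius 3.8 puts C and D at G ± 3.8·n: C = (1.003, 3.665), D = (-1.003, -3.665). Equal radii place S and R the same way about T: S = T + 3.8·n = (26.27, -3.248), R = T − 3.8·n = (24.27, -10.58). Then cos ∠DCR = CD·CR / (|CD||CR|), giving 73.82°.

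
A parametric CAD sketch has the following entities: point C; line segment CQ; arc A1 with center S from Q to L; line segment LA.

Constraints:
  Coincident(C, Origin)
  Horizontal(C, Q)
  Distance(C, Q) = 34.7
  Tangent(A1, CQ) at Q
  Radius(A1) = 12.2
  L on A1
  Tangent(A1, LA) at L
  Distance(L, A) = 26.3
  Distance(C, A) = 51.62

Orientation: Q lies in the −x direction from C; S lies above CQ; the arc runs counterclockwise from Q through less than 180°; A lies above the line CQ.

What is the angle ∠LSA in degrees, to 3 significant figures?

65.1°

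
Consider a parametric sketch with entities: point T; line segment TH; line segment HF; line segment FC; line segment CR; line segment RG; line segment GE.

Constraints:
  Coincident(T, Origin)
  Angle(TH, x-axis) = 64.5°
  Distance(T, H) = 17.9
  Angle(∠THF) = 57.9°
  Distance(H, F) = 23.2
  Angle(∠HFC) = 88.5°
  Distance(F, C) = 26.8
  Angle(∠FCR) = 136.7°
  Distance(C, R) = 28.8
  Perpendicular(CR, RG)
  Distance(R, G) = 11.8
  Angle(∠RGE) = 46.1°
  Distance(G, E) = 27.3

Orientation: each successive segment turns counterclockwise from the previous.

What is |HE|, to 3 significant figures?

43.7

CR ⟂ RG, so RG runs at 51.4°; with |RG| = 11.8, G = (18.3, -21.8). ∠RGE = 46.1° gives GE at -175° from the x-axis; with |GE| = 27.3, E = (-8.88, -24.3). Then |HE| = |E − H| = 43.7.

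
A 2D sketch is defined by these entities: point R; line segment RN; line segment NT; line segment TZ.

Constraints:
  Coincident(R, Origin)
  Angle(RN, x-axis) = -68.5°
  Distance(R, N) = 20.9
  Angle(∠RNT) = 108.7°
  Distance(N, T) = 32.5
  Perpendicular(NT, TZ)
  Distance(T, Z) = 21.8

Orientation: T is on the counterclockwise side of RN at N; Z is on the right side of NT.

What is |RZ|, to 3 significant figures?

57.2

R is at the origin; RN runs at -68.5° with length 20.9, so N = 20.9·(cos -68.5°, sin -68.5°) = (7.66, -19.4). ∠RNT = 108.7°, so NT runs at -68.5° + (180° − 108.7°) = 2.80° from the x-axis; with |NT| = 32.5, T = N + 32.5·(cos 2.80°, sin 2.80°) = (40.1, -17.9). The perpendicularity gives TZ at right angles to NT; with |TZ| = 21.8 on the right of NT, Z = T + 21.8·(0.0488, -0.999) = (41.2, -39.6). Then |RZ| = |Z − R| = 57.2.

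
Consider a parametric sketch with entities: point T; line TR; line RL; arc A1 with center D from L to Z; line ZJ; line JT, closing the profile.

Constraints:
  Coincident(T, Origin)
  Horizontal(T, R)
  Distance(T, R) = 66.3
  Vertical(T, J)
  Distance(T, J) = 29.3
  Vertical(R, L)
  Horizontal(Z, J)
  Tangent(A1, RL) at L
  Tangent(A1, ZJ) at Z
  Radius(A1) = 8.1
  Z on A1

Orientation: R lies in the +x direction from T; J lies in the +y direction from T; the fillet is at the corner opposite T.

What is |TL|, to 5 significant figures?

69.607

T is at the origin; T and R share the same y with |TR| = 66.3 and R on the +x side, so R = (66.300, 0.0000). T and J share the same x with |TJ| = 29.3 and J on the +y side, so J = (0.0000, 29.300). The virtual corner opposite T is at (66.300, 29.300). Since A1 is tangent to RL there, DL ⟂ RL and A1 meets ZJ tangentially, so DZ is at right angles to ZJ, with radius 8.1, so the center D sits 8.1 in from both sides at D = (58.200, 21.200). That places the tangent points at L = (66.300, 21.200) on RL and Z = (58.200, 29.300) on ZJ. Then |TL| = |L − T| = 69.607.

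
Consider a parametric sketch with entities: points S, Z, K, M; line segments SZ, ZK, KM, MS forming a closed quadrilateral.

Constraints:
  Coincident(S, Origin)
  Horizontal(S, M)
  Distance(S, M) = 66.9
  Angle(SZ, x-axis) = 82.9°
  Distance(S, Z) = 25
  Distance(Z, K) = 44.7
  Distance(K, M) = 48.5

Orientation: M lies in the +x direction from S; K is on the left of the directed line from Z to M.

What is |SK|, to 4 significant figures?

61.38

S is at the origin; S and M share the same y with |SM| = 66.9 and M in +x, so M = (66.9, 0). SZ runs at 82.9° with |SZ| = 25.0, so Z = (3.090, 24.81). K is determined by |ZK| = 44.7 and |KM| = 48.5 together: it lies at the intersection of circle(Z, 44.7) and circle(M, 48.5). With |ZM| = 68.46, the foot of the radical line on ZM is 31.64 from Z and the perpendicular offset is √(44.7² − 31.64²) = 31.57. Taking the left-of-ZM solution: K = (44.02, 42.77).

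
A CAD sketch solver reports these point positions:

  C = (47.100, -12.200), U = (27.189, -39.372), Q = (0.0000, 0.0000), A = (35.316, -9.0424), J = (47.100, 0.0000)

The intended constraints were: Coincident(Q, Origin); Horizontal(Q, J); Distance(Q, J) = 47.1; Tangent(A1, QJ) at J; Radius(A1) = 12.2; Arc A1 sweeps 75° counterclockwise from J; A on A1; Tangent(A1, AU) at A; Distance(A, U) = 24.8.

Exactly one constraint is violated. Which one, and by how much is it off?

Distance(A, U) = 24.8 — off by 6.60.

Q = (0.00, 0.00) ✓; Q.y = 0.00, J.y = 0.00 ✓; |QJ| = 47.10 ✓; ∠(CJ, JQ) = 90.00° ✓; |CJ| = 12.20 ✓; bearing(C→A) − bearing(C→J) = 75.00° ✓; |CA| = 12.20 ✓; ∠(CA, AU) = 90.00° ✓; |AU| = 31.40 ✗.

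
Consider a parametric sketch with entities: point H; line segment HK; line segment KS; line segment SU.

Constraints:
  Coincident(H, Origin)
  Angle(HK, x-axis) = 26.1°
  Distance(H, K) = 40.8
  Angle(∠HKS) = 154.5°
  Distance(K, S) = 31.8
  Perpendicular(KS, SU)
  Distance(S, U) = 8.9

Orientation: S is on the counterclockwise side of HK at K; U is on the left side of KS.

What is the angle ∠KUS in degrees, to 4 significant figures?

74.36°

H is at the origin; HK runs at 26.1° with length 40.8, so K = 40.8·(cos 26.1°, sin 26.1°) = (36.64, 17.95). ∠HKS = 154.5°, so KS runs at 26.1° + (180° − 154.5°) = 51.60° from the x-axis; with |KS| = 31.8, S = K + 31.8·(cos 51.60°, sin 51.60°) = (56.39, 42.87). KS ⟂ SU; with |SU| = 8.9 on the left of KS, U = S + 8.9·(-0.7837, 0.6211) = (49.42, 48.40). Then cos ∠KUS = UK·US / (|UK||US|), giving 74.36°.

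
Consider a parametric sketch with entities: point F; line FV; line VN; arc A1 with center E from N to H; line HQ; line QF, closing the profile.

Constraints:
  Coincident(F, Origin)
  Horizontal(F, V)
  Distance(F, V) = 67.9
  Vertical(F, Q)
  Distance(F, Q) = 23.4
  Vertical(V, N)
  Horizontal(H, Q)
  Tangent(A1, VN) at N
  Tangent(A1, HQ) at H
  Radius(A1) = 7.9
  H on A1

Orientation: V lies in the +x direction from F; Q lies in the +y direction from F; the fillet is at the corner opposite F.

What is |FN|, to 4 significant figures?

69.65

F is at the origin; F and V share the same y with |FV| = 67.9 and V on the +x side, so V = (67.90, 0.000). F and Q share the same x with |FQ| = 23.4 and Q on the +y side, so Q = (0.000, 23.40). The virtual corner opposite F is at (67.90, 23.40). The tangent condition forces EN to be normal to VN and A1 meets HQ tangentially, so EH is at right angles to HQ, with radius 7.9, so the center E sits 7.9 in from both sides at E = (60.00, 15.50). That places the tangent points at N = (67.90, 15.50) on VN and H = (60.00, 23.40) on HQ. Then |FN| = |N − F| = 69.65.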